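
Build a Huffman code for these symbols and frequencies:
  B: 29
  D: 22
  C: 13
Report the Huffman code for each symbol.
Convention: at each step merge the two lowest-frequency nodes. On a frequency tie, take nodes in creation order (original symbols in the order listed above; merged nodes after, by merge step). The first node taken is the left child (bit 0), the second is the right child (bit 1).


Huffman tree construction:
Step 1: Merge C(13) + D(22) = 35
Step 2: Merge B(29) + (C+D)(35) = 64
Read each symbol's code off the tree from the root (left child = 0, right child = 1).

Codes:
  B: 0 (length 1)
  D: 11 (length 2)
  C: 10 (length 2)
Average code length: 99/64 = 1.5469 bits/symbol


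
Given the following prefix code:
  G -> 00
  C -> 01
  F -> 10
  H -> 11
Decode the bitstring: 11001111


Decoding step by step:
Bits 11 -> H
Bits 00 -> G
Bits 11 -> H
Bits 11 -> H


Decoded message: HGHH


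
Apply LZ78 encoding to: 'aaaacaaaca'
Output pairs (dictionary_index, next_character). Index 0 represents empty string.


LZ78 encoding steps:
Dictionary: {0: ''}
Step 1: w='' (idx 0), next='a' -> output (0, 'a'), add 'a' as idx 1
Step 2: w='a' (idx 1), next='a' -> output (1, 'a'), add 'aa' as idx 2
Step 3: w='a' (idx 1), next='c' -> output (1, 'c'), add 'ac' as idx 3
Step 4: w='aa' (idx 2), next='a' -> output (2, 'a'), add 'aaa' as idx 4
Step 5: w='' (idx 0), next='c' -> output (0, 'c'), add 'c' as idx 5
Step 6: w='a' (idx 1), end of input -> output (1, '')


Encoded: [(0, 'a'), (1, 'a'), (1, 'c'), (2, 'a'), (0, 'c'), (1, '')]


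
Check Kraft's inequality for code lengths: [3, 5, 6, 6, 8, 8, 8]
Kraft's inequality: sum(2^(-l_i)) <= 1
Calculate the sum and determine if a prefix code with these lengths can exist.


Sum = 2^(-3) + 2^(-5) + 2^(-6) + 2^(-6) + 2^(-8) + 2^(-8) + 2^(-8)
    = 0.125 + 0.03125 + 0.015625 + 0.015625 + 0.00390625 + 0.00390625 + 0.00390625
    = 51/256 = 0.19921875
Since 0.19921875 <= 1, Kraft's inequality IS satisfied.
A prefix code with these lengths CAN exist.

Kraft sum = 0.19921875. Satisfied.


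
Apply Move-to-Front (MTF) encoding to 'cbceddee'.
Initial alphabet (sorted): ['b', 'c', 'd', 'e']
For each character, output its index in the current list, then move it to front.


MTF encoding:
'c': index 1 in ['b', 'c', 'd', 'e'] -> ['c', 'b', 'd', 'e']
'b': index 1 in ['c', 'b', 'd', 'e'] -> ['b', 'c', 'd', 'e']
'c': index 1 in ['b', 'c', 'd', 'e'] -> ['c', 'b', 'd', 'e']
'e': index 3 in ['c', 'b', 'd', 'e'] -> ['e', 'c', 'b', 'd']
'd': index 3 in ['e', 'c', 'b', 'd'] -> ['d', 'e', 'c', 'b']
'd': index 0 in ['d', 'e', 'c', 'b'] -> ['d', 'e', 'c', 'b']
'e': index 1 in ['d', 'e', 'c', 'b'] -> ['e', 'd', 'c', 'b']
'e': index 0 in ['e', 'd', 'c', 'b'] -> ['e', 'd', 'c', 'b']


Output: [1, 1, 1, 3, 3, 0, 1, 0]


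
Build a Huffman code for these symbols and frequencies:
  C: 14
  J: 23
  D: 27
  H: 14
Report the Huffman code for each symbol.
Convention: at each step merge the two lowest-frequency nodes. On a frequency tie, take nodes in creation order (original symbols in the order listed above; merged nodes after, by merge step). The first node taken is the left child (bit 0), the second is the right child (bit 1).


Huffman tree construction:
Step 1: Merge C(14) + H(14) = 28
Step 2: Merge J(23) + D(27) = 50
Step 3: Merge (C+H)(28) + (J+D)(50) = 78
Read each symbol's code off the tree from the root (left child = 0, right child = 1).

Codes:
  C: 00 (length 2)
  J: 10 (length 2)
  D: 11 (length 2)
  H: 01 (length 2)
Average code length: 156/78 = 2.0000 bits/symbol


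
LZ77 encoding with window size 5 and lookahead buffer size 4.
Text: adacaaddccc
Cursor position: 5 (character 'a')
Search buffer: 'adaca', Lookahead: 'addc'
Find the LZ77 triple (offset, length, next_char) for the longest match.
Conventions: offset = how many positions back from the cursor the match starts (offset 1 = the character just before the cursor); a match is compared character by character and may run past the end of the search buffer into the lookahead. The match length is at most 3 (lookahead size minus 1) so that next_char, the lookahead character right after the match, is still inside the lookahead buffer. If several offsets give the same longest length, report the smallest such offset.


Try each offset into the search buffer:
  offset=1 (pos 4, char 'a'): match length 1
  offset=2 (pos 3, char 'c'): match length 0
  offset=3 (pos 2, char 'a'): match length 1
  offset=4 (pos 1, char 'd'): match length 0
  offset=5 (pos 0, char 'a'): match length 2
Longest match has length 2 at offset 5.
next_char = character at position 5 + 2 = 7 -> 'd'

Best match: offset=5, length=2 (matching 'ad' starting at position 0)
LZ77 triple: (5, 2, 'd')


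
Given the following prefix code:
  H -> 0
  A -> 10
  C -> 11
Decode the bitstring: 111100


Decoding step by step:
Bits 11 -> C
Bits 11 -> C
Bits 0 -> H
Bits 0 -> H


Decoded message: CCHH


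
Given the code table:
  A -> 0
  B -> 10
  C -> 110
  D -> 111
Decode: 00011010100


Decoding:
0 -> A
0 -> A
0 -> A
110 -> C
10 -> B
10 -> B
0 -> A


Result: AAACBBA


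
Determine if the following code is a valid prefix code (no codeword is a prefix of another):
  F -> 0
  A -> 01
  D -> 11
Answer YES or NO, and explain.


Checking each pair (does one codeword prefix another?):
  F='0' vs A='01': prefix -- VIOLATION

NO -- this is NOT a valid prefix code. F (0) is a prefix of A (01).


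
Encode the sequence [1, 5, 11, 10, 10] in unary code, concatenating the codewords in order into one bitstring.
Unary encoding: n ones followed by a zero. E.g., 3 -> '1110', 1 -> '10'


Encode each number as n ones followed by a terminating 0:
  1 -> 10 (2 bits)
  5 -> 111110 (6 bits)
  11 -> 111111111110 (12 bits)
  10 -> 11111111110 (11 bits)
  10 -> 11111111110 (11 bits)
Total length = 2 + 6 + 12 + 11 + 11 = 42 bits.

Unary([1, 5, 11, 10, 10]) = 101111101111111111101111111111011111111110 (42 bits)


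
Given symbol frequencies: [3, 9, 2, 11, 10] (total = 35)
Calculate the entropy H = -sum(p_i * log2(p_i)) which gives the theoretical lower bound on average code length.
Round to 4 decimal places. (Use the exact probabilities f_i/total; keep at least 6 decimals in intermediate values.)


Per-symbol terms -p_i * log2(p_i) with p_i = f_i/35:
  p = 3/35 = 0.085714: log2(p) = -3.544321, -p*log2(p) = 0.303799
  p = 9/35 = 0.257143: log2(p) = -1.959358, -p*log2(p) = 0.503835
  p = 2/35 = 0.057143: log2(p) = -4.129283, -p*log2(p) = 0.235959
  p = 11/35 = 0.314286: log2(p) = -1.669851, -p*log2(p) = 0.524810
  p = 10/35 = 0.285714: log2(p) = -1.807355, -p*log2(p) = 0.516387
H = 0.303799 + 0.503835 + 0.235959 + 0.524810 + 0.516387 = 2.084790

H = 2.0848 bits/symbol


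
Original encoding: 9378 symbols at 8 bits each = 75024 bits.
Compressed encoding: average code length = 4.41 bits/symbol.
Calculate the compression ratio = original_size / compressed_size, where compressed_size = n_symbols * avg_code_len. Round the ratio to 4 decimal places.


original_size = n_symbols * orig_bits = 9378 * 8 = 75024 bits
compressed_size = n_symbols * avg_code_len = 9378 * 4.41 = 41356.98 bits
ratio = original_size / compressed_size = 75024 / 41356.98 = 1.8141

Compression ratio = 1.8141


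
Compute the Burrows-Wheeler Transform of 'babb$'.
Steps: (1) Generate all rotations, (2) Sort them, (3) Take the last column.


Rotations (sorted):
  0: $babb -> last char: b
  1: abb$b -> last char: b
  2: b$bab -> last char: b
  3: babb$ -> last char: $
  4: bb$ba -> last char: a


BWT = bbb$a


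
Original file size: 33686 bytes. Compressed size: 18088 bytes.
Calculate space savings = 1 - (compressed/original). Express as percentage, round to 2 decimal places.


ratio = compressed/original = 18088/33686 = 0.536959
savings = 1 - ratio = 1 - 0.536959 = 0.463041
as a percentage: 0.463041 * 100 = 46.3%

Space savings = 1 - 18088/33686 = 46.3%


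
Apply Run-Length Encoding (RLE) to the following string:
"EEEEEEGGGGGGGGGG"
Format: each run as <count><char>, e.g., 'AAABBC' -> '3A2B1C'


Scanning runs left to right:
  i=0: run of 'E' x 6 -> '6E'
  i=6: run of 'G' x 10 -> '10G'

RLE = 6E10G


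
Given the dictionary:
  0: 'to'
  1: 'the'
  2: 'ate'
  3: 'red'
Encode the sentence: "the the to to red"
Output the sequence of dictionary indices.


Look up each word in the dictionary:
  'the' -> 1
  'the' -> 1
  'to' -> 0
  'to' -> 0
  'red' -> 3

Encoded: [1, 1, 0, 0, 3]


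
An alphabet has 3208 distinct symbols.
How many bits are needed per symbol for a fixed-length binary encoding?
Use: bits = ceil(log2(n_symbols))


log2(3208) = 11.6475
Bracket: 2^11 = 2048 < 3208 <= 2^12 = 4096
So ceil(log2(3208)) = 12

bits = ceil(log2(3208)) = ceil(11.6475) = 12 bits


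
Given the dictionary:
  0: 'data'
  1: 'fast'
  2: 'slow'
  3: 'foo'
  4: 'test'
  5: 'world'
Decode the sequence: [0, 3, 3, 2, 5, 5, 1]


Look up each index in the dictionary:
  0 -> 'data'
  3 -> 'foo'
  3 -> 'foo'
  2 -> 'slow'
  5 -> 'world'
  5 -> 'world'
  1 -> 'fast'

Decoded: "data foo foo slow world world fast"


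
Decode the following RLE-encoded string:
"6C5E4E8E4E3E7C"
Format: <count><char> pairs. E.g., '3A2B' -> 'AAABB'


Expanding each <count><char> pair:
  6C -> 'CCCCCC'
  5E -> 'EEEEE'
  4E -> 'EEEE'
  8E -> 'EEEEEEEE'
  4E -> 'EEEE'
  3E -> 'EEE'
  7C -> 'CCCCCCC'

Decoded = CCCCCCEEEEEEEEEEEEEEEEEEEEEEEECCCCCCC


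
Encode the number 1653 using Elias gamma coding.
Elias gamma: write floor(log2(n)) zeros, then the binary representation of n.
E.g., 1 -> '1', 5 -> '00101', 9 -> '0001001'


num_bits = floor(log2(1653)) + 1 = 11
leading_zeros = num_bits - 1 = 10
binary(1653) = 11001110101

Elias gamma(1653) = '0000000000' + '11001110101' = 000000000011001110101 (21 bits)


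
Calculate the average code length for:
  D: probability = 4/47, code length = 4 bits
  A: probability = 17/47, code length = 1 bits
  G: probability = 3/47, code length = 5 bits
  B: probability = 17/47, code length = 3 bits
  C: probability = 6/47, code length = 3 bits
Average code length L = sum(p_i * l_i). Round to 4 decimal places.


Weighted contributions p_i * l_i:
  D: (4/47) * 4 = 16/47
  A: (17/47) * 1 = 17/47
  G: (3/47) * 5 = 15/47
  B: (17/47) * 3 = 51/47
  C: (6/47) * 3 = 18/47
Sum = (16 + 17 + 15 + 51 + 18)/47 = 117/47

L = 117/47 = 2.4894 bits/symbol


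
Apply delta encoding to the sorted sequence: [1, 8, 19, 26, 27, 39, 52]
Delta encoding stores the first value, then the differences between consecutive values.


First value: 1
Deltas:
  8 - 1 = 7
  19 - 8 = 11
  26 - 19 = 7
  27 - 26 = 1
  39 - 27 = 12
  52 - 39 = 13


Delta encoded: [1, 7, 11, 7, 1, 12, 13]


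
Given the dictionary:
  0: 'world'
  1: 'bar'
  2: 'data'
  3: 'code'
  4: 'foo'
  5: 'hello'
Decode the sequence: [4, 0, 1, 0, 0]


Look up each index in the dictionary:
  4 -> 'foo'
  0 -> 'world'
  1 -> 'bar'
  0 -> 'world'
  0 -> 'world'

Decoded: "foo world bar world world"


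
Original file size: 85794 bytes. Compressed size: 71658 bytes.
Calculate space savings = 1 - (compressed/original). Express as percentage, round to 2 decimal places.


ratio = compressed/original = 71658/85794 = 0.835233
savings = 1 - ratio = 1 - 0.835233 = 0.164767
as a percentage: 0.164767 * 100 = 16.48%

Space savings = 1 - 71658/85794 = 16.48%


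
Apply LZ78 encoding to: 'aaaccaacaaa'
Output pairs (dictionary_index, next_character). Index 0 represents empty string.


LZ78 encoding steps:
Dictionary: {0: ''}
Step 1: w='' (idx 0), next='a' -> output (0, 'a'), add 'a' as idx 1
Step 2: w='a' (idx 1), next='a' -> output (1, 'a'), add 'aa' as idx 2
Step 3: w='' (idx 0), next='c' -> output (0, 'c'), add 'c' as idx 3
Step 4: w='c' (idx 3), next='a' -> output (3, 'a'), add 'ca' as idx 4
Step 5: w='a' (idx 1), next='c' -> output (1, 'c'), add 'ac' as idx 5
Step 6: w='aa' (idx 2), next='a' -> output (2, 'a'), add 'aaa' as idx 6


Encoded: [(0, 'a'), (1, 'a'), (0, 'c'), (3, 'a'), (1, 'c'), (2, 'a')]


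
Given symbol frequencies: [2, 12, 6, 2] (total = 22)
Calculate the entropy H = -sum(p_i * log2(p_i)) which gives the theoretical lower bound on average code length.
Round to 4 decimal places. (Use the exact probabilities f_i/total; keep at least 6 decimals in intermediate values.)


Per-symbol terms -p_i * log2(p_i) with p_i = f_i/22:
  p = 2/22 = 0.090909: log2(p) = -3.459432, -p*log2(p) = 0.314494
  p = 12/22 = 0.545455: log2(p) = -0.874469, -p*log2(p) = 0.476983
  p = 6/22 = 0.272727: log2(p) = -1.874469, -p*log2(p) = 0.511219
  p = 2/22 = 0.090909: log2(p) = -3.459432, -p*log2(p) = 0.314494
H = 0.314494 + 0.476983 + 0.511219 + 0.314494 = 1.617190

H = 1.6172 bits/symbol


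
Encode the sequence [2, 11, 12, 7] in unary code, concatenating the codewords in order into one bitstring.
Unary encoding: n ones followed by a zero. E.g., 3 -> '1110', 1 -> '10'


Encode each number as n ones followed by a terminating 0:
  2 -> 110 (3 bits)
  11 -> 111111111110 (12 bits)
  12 -> 1111111111110 (13 bits)
  7 -> 11111110 (8 bits)
Total length = 3 + 12 + 13 + 8 = 36 bits.

Unary([2, 11, 12, 7]) = 110111111111110111111111111011111110 (36 bits)


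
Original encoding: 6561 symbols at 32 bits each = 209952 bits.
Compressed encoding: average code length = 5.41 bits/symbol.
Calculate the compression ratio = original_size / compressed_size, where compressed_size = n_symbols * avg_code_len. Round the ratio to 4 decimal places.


original_size = n_symbols * orig_bits = 6561 * 32 = 209952 bits
compressed_size = n_symbols * avg_code_len = 6561 * 5.41 = 35495.01 bits
ratio = original_size / compressed_size = 209952 / 35495.01 = 5.915

Compression ratio = 5.915


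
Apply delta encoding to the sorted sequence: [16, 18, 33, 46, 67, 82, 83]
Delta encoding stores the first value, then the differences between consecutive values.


First value: 16
Deltas:
  18 - 16 = 2
  33 - 18 = 15
  46 - 33 = 13
  67 - 46 = 21
  82 - 67 = 15
  83 - 82 = 1


Delta encoded: [16, 2, 15, 13, 21, 15, 1]


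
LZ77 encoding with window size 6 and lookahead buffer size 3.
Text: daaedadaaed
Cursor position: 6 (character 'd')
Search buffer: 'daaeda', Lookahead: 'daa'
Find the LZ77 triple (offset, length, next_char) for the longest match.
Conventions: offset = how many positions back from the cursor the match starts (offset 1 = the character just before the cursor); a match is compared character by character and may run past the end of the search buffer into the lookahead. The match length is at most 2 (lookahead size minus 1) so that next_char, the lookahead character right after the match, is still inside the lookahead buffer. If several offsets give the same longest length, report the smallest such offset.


Try each offset into the search buffer:
  offset=1 (pos 5, char 'a'): match length 0
  offset=2 (pos 4, char 'd'): match length 2
  offset=3 (pos 3, char 'e'): match length 0
  offset=4 (pos 2, char 'a'): match length 0
  offset=5 (pos 1, char 'a'): match length 0
  offset=6 (pos 0, char 'd'): match length 2
Longest match has length 2, found at offsets 2, 6; take the smallest, offset 2.
next_char = character at position 6 + 2 = 8 -> 'a'

Best match: offset=2, length=2 (matching 'da' starting at position 4)
LZ77 triple: (2, 2, 'a')


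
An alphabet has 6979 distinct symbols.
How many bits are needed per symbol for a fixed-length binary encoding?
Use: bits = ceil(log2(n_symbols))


log2(6979) = 12.7688
Bracket: 2^12 = 4096 < 6979 <= 2^13 = 8192
So ceil(log2(6979)) = 13

bits = ceil(log2(6979)) = ceil(12.7688) = 13 bits


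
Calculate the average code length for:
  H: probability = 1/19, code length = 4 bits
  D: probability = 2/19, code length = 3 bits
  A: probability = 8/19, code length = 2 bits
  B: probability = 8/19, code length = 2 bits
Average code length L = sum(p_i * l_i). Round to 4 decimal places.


Weighted contributions p_i * l_i:
  H: (1/19) * 4 = 4/19
  D: (2/19) * 3 = 6/19
  A: (8/19) * 2 = 16/19
  B: (8/19) * 2 = 16/19
Sum = (4 + 6 + 16 + 16)/19 = 42/19

L = 42/19 = 2.2105 bits/symbol


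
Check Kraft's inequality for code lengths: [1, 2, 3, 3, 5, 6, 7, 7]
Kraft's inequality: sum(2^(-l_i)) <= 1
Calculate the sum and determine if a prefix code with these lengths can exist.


Sum = 2^(-1) + 2^(-2) + 2^(-3) + 2^(-3) + 2^(-5) + 2^(-6) + 2^(-7) + 2^(-7)
    = 0.5 + 0.25 + 0.125 + 0.125 + 0.03125 + 0.015625 + 0.0078125 + 0.0078125
    = 136/128 = 1.0625
Since 1.0625 > 1, Kraft's inequality is NOT satisfied.
A prefix code with these lengths CANNOT exist.

Kraft sum = 1.0625. Not satisfied.


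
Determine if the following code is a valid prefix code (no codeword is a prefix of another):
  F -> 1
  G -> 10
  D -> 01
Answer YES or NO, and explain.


Checking each pair (does one codeword prefix another?):
  F='1' vs G='10': prefix -- VIOLATION

NO -- this is NOT a valid prefix code. F (1) is a prefix of G (10).


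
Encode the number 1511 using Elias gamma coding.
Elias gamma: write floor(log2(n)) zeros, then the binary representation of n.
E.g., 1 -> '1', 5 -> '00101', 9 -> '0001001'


num_bits = floor(log2(1511)) + 1 = 11
leading_zeros = num_bits - 1 = 10
binary(1511) = 10111100111

Elias gamma(1511) = '0000000000' + '10111100111' = 000000000010111100111 (21 bits)


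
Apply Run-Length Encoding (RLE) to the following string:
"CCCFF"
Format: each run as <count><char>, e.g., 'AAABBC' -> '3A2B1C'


Scanning runs left to right:
  i=0: run of 'C' x 3 -> '3C'
  i=3: run of 'F' x 2 -> '2F'

RLE = 3C2F


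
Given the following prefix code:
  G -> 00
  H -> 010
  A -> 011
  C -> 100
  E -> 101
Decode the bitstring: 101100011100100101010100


Decoding step by step:
Bits 101 -> E
Bits 100 -> C
Bits 011 -> A
Bits 100 -> C
Bits 100 -> C
Bits 101 -> E
Bits 010 -> H
Bits 100 -> C


Decoded message: ECACCEHC


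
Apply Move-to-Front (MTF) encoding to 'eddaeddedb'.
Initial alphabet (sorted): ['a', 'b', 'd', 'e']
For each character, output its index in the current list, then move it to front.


MTF encoding:
'e': index 3 in ['a', 'b', 'd', 'e'] -> ['e', 'a', 'b', 'd']
'd': index 3 in ['e', 'a', 'b', 'd'] -> ['d', 'e', 'a', 'b']
'd': index 0 in ['d', 'e', 'a', 'b'] -> ['d', 'e', 'a', 'b']
'a': index 2 in ['d', 'e', 'a', 'b'] -> ['a', 'd', 'e', 'b']
'e': index 2 in ['a', 'd', 'e', 'b'] -> ['e', 'a', 'd', 'b']
'd': index 2 in ['e', 'a', 'd', 'b'] -> ['d', 'e', 'a', 'b']
'd': index 0 in ['d', 'e', 'a', 'b'] -> ['d', 'e', 'a', 'b']
'e': index 1 in ['d', 'e', 'a', 'b'] -> ['e', 'd', 'a', 'b']
'd': index 1 in ['e', 'd', 'a', 'b'] -> ['d', 'e', 'a', 'b']
'b': index 3 in ['d', 'e', 'a', 'b'] -> ['b', 'd', 'e', 'a']


Output: [3, 3, 0, 2, 2, 2, 0, 1, 1, 3]


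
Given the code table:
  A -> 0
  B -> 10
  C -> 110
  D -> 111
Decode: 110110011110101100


Decoding:
110 -> C
110 -> C
0 -> A
111 -> D
10 -> B
10 -> B
110 -> C
0 -> A


Result: CCADBBCA


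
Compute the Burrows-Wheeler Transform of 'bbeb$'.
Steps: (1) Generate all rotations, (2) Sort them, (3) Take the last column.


Rotations (sorted):
  0: $bbeb -> last char: b
  1: b$bbe -> last char: e
  2: bbeb$ -> last char: $
  3: beb$b -> last char: b
  4: eb$bb -> last char: b


BWT = be$bb


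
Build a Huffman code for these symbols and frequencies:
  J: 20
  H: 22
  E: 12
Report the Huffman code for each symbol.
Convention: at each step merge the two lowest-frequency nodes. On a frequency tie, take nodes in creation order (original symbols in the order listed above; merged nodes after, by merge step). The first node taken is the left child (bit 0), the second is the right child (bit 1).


Huffman tree construction:
Step 1: Merge E(12) + J(20) = 32
Step 2: Merge H(22) + (E+J)(32) = 54
Read each symbol's code off the tree from the root (left child = 0, right child = 1).

Codes:
  J: 11 (length 2)
  H: 0 (length 1)
  E: 10 (length 2)
Average code length: 86/54 = 1.5926 bits/symbol


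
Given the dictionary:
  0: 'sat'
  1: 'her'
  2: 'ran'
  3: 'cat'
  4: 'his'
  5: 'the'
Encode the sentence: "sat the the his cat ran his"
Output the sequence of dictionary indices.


Look up each word in the dictionary:
  'sat' -> 0
  'the' -> 5
  'the' -> 5
  'his' -> 4
  'cat' -> 3
  'ran' -> 2
  'his' -> 4

Encoded: [0, 5, 5, 4, 3, 2, 4]


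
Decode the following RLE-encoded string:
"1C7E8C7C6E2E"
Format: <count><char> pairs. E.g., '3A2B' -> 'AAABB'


Expanding each <count><char> pair:
  1C -> 'C'
  7E -> 'EEEEEEE'
  8C -> 'CCCCCCCC'
  7C -> 'CCCCCCC'
  6E -> 'EEEEEE'
  2E -> 'EE'

Decoded = CEEEEEEECCCCCCCCCCCCCCCEEEEEEEE


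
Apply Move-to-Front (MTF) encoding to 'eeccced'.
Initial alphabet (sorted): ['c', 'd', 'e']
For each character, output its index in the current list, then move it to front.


MTF encoding:
'e': index 2 in ['c', 'd', 'e'] -> ['e', 'c', 'd']
'e': index 0 in ['e', 'c', 'd'] -> ['e', 'c', 'd']
'c': index 1 in ['e', 'c', 'd'] -> ['c', 'e', 'd']
'c': index 0 in ['c', 'e', 'd'] -> ['c', 'e', 'd']
'c': index 0 in ['c', 'e', 'd'] -> ['c', 'e', 'd']
'e': index 1 in ['c', 'e', 'd'] -> ['e', 'c', 'd']
'd': index 2 in ['e', 'c', 'd'] -> ['d', 'e', 'c']


Output: [2, 0, 1, 0, 0, 1, 2]


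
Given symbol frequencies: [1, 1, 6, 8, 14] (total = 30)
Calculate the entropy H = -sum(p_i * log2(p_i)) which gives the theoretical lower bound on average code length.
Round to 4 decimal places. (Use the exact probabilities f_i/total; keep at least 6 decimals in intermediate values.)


Per-symbol terms -p_i * log2(p_i) with p_i = f_i/30:
  p = 1/30 = 0.033333: log2(p) = -4.906891, -p*log2(p) = 0.163563
  p = 1/30 = 0.033333: log2(p) = -4.906891, -p*log2(p) = 0.163563
  p = 6/30 = 0.200000: log2(p) = -2.321928, -p*log2(p) = 0.464386
  p = 8/30 = 0.266667: log2(p) = -1.906891, -p*log2(p) = 0.508504
  p = 14/30 = 0.466667: log2(p) = -1.099536, -p*log2(p) = 0.513117
H = 0.163563 + 0.163563 + 0.464386 + 0.508504 + 0.513117 = 1.813133

H = 1.8131 bits/symbol


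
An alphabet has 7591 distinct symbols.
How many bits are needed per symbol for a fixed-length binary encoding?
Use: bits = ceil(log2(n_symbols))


log2(7591) = 12.8901
Bracket: 2^12 = 4096 < 7591 <= 2^13 = 8192
So ceil(log2(7591)) = 13

bits = ceil(log2(7591)) = ceil(12.8901) = 13 bits


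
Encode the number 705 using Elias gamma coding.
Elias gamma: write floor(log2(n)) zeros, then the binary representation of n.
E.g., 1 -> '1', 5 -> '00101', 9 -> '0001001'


num_bits = floor(log2(705)) + 1 = 10
leading_zeros = num_bits - 1 = 9
binary(705) = 1011000001

Elias gamma(705) = '000000000' + '1011000001' = 0000000001011000001 (19 bits)


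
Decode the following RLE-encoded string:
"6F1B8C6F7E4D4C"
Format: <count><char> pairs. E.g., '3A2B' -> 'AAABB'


Expanding each <count><char> pair:
  6F -> 'FFFFFF'
  1B -> 'B'
  8C -> 'CCCCCCCC'
  6F -> 'FFFFFF'
  7E -> 'EEEEEEE'
  4D -> 'DDDD'
  4C -> 'CCCC'

Decoded = FFFFFFBCCCCCCCCFFFFFFEEEEEEEDDDDCCCC


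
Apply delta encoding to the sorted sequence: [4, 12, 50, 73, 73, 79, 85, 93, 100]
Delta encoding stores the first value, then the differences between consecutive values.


First value: 4
Deltas:
  12 - 4 = 8
  50 - 12 = 38
  73 - 50 = 23
  73 - 73 = 0
  79 - 73 = 6
  85 - 79 = 6
  93 - 85 = 8
  100 - 93 = 7


Delta encoded: [4, 8, 38, 23, 0, 6, 6, 8, 7]


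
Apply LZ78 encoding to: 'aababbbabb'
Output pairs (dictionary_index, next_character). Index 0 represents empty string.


LZ78 encoding steps:
Dictionary: {0: ''}
Step 1: w='' (idx 0), next='a' -> output (0, 'a'), add 'a' as idx 1
Step 2: w='a' (idx 1), next='b' -> output (1, 'b'), add 'ab' as idx 2
Step 3: w='ab' (idx 2), next='b' -> output (2, 'b'), add 'abb' as idx 3
Step 4: w='' (idx 0), next='b' -> output (0, 'b'), add 'b' as idx 4
Step 5: w='abb' (idx 3), end of input -> output (3, '')


Encoded: [(0, 'a'), (1, 'b'), (2, 'b'), (0, 'b'), (3, '')]


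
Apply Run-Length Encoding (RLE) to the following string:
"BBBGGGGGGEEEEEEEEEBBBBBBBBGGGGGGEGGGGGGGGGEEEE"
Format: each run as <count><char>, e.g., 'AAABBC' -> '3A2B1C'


Scanning runs left to right:
  i=0: run of 'B' x 3 -> '3B'
  i=3: run of 'G' x 6 -> '6G'
  i=9: run of 'E' x 9 -> '9E'
  i=18: run of 'B' x 8 -> '8B'
  i=26: run of 'G' x 6 -> '6G'
  i=32: run of 'E' x 1 -> '1E'
  i=33: run of 'G' x 9 -> '9G'
  i=42: run of 'E' x 4 -> '4E'

RLE = 3B6G9E8B6G1E9G4E


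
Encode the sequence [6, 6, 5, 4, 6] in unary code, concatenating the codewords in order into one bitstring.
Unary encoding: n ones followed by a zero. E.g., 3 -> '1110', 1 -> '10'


Encode each number as n ones followed by a terminating 0:
  6 -> 1111110 (7 bits)
  6 -> 1111110 (7 bits)
  5 -> 111110 (6 bits)
  4 -> 11110 (5 bits)
  6 -> 1111110 (7 bits)
Total length = 7 + 7 + 6 + 5 + 7 = 32 bits.

Unary([6, 6, 5, 4, 6]) = 11111101111110111110111101111110 (32 bits)


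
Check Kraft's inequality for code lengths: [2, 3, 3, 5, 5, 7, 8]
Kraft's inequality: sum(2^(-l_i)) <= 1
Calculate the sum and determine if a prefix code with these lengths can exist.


Sum = 2^(-2) + 2^(-3) + 2^(-3) + 2^(-5) + 2^(-5) + 2^(-7) + 2^(-8)
    = 0.25 + 0.125 + 0.125 + 0.03125 + 0.03125 + 0.0078125 + 0.00390625
    = 147/256 = 0.57421875
Since 0.57421875 <= 1, Kraft's inequality IS satisfied.
A prefix code with these lengths CAN exist.

Kraft sum = 0.57421875. Satisfied.


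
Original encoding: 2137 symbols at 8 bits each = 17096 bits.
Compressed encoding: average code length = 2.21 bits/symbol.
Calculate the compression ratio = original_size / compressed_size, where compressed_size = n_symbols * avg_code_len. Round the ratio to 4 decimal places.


original_size = n_symbols * orig_bits = 2137 * 8 = 17096 bits
compressed_size = n_symbols * avg_code_len = 2137 * 2.21 = 4722.77 bits
ratio = original_size / compressed_size = 17096 / 4722.77 = 3.6199

Compression ratio = 3.6199


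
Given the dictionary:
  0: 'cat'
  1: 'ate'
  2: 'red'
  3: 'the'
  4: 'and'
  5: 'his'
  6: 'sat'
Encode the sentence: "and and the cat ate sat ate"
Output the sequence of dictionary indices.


Look up each word in the dictionary:
  'and' -> 4
  'and' -> 4
  'the' -> 3
  'cat' -> 0
  'ate' -> 1
  'sat' -> 6
  'ate' -> 1

Encoded: [4, 4, 3, 0, 1, 6, 1]


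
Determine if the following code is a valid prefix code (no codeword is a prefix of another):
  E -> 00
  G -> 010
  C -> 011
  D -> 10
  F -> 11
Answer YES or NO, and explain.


Checking each pair (does one codeword prefix another?):
  E='00' vs G='010': no prefix
  E='00' vs C='011': no prefix
  E='00' vs D='10': no prefix
  E='00' vs F='11': no prefix
  G='010' vs E='00': no prefix
  G='010' vs C='011': no prefix
  G='010' vs D='10': no prefix
  G='010' vs F='11': no prefix
  C='011' vs E='00': no prefix
  C='011' vs G='010': no prefix
  C='011' vs D='10': no prefix
  C='011' vs F='11': no prefix
  D='10' vs E='00': no prefix
  D='10' vs G='010': no prefix
  D='10' vs C='011': no prefix
  D='10' vs F='11': no prefix
  F='11' vs E='00': no prefix
  F='11' vs G='010': no prefix
  F='11' vs C='011': no prefix
  F='11' vs D='10': no prefix
No violation found over all pairs.

YES -- this is a valid prefix code. No codeword is a prefix of any other codeword.


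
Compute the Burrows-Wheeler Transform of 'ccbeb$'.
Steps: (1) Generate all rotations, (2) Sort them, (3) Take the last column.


Rotations (sorted):
  0: $ccbeb -> last char: b
  1: b$ccbe -> last char: e
  2: beb$cc -> last char: c
  3: cbeb$c -> last char: c
  4: ccbeb$ -> last char: $
  5: eb$ccb -> last char: b


BWT = becc$b


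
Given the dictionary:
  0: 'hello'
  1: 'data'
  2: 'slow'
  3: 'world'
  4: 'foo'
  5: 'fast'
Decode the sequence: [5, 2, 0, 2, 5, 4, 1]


Look up each index in the dictionary:
  5 -> 'fast'
  2 -> 'slow'
  0 -> 'hello'
  2 -> 'slow'
  5 -> 'fast'
  4 -> 'foo'
  1 -> 'data'

Decoded: "fast slow hello slow fast foo data"


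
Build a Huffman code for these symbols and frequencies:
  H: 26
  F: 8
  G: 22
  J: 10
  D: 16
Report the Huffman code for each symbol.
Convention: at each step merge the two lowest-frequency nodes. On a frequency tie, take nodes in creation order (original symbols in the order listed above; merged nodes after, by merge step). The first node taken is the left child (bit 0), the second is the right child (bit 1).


Huffman tree construction:
Step 1: Merge F(8) + J(10) = 18
Step 2: Merge D(16) + (F+J)(18) = 34
Step 3: Merge G(22) + H(26) = 48
Step 4: Merge (D+(F+J))(34) + (G+H)(48) = 82
Read each symbol's code off the tree from the root (left child = 0, right child = 1).

Codes:
  H: 11 (length 2)
  F: 010 (length 3)
  G: 10 (length 2)
  J: 011 (length 3)
  D: 00 (length 2)
Average code length: 182/82 = 2.2195 bits/symbol


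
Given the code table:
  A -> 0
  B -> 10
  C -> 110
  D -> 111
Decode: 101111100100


Decoding:
10 -> B
111 -> D
110 -> C
0 -> A
10 -> B
0 -> A


Result: BDCABA


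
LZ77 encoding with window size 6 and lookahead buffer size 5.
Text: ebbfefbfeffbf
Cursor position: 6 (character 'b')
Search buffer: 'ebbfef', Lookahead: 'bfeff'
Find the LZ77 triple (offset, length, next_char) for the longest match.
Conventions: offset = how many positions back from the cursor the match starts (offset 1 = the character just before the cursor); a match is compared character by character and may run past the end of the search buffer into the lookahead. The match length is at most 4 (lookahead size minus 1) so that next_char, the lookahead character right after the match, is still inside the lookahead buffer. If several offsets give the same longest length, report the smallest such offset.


Try each offset into the search buffer:
  offset=1 (pos 5, char 'f'): match length 0
  offset=2 (pos 4, char 'e'): match length 0
  offset=3 (pos 3, char 'f'): match length 0
  offset=4 (pos 2, char 'b'): match length 4
  offset=5 (pos 1, char 'b'): match length 1
  offset=6 (pos 0, char 'e'): match length 0
Longest match has length 4 at offset 4.
next_char = character at position 6 + 4 = 10 -> 'f'

Best match: offset=4, length=4 (matching 'bfef' starting at position 2)
LZ77 triple: (4, 4, 'f')


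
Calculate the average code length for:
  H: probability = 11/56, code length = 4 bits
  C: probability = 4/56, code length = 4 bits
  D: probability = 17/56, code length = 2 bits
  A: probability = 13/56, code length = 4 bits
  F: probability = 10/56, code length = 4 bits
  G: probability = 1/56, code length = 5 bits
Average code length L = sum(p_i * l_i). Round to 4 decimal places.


Weighted contributions p_i * l_i:
  H: (11/56) * 4 = 44/56
  C: (4/56) * 4 = 16/56
  D: (17/56) * 2 = 34/56
  A: (13/56) * 4 = 52/56
  F: (10/56) * 4 = 40/56
  G: (1/56) * 5 = 5/56
Sum = (44 + 16 + 34 + 52 + 40 + 5)/56 = 191/56

L = 191/56 = 3.4107 bits/symbol


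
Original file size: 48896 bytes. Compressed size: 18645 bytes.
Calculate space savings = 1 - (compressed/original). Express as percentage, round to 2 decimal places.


ratio = compressed/original = 18645/48896 = 0.38132
savings = 1 - ratio = 1 - 0.38132 = 0.61868
as a percentage: 0.61868 * 100 = 61.87%

Space savings = 1 - 18645/48896 = 61.87%


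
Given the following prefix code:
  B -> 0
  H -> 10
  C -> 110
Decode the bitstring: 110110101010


Decoding step by step:
Bits 110 -> C
Bits 110 -> C
Bits 10 -> H
Bits 10 -> H
Bits 10 -> H


Decoded message: CCHHH


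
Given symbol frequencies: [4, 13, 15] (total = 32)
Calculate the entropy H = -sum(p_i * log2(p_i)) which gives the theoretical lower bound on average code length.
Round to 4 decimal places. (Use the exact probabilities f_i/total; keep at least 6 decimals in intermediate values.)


Per-symbol terms -p_i * log2(p_i) with p_i = f_i/32:
  p = 4/32 = 0.125000: log2(p) = -3.000000, -p*log2(p) = 0.375000
  p = 13/32 = 0.406250: log2(p) = -1.299560, -p*log2(p) = 0.527946
  p = 15/32 = 0.468750: log2(p) = -1.093109, -p*log2(p) = 0.512395
H = 0.375000 + 0.527946 + 0.512395 = 1.415341

H = 1.4153 bits/symbol


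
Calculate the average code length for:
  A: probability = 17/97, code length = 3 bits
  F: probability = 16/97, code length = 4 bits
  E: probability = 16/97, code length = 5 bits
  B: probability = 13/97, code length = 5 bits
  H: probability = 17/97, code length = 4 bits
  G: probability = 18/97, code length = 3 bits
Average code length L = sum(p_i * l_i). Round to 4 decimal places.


Weighted contributions p_i * l_i:
  A: (17/97) * 3 = 51/97
  F: (16/97) * 4 = 64/97
  E: (16/97) * 5 = 80/97
  B: (13/97) * 5 = 65/97
  H: (17/97) * 4 = 68/97
  G: (18/97) * 3 = 54/97
Sum = (51 + 64 + 80 + 65 + 68 + 54)/97 = 382/97

L = 382/97 = 3.9381 bits/symbol


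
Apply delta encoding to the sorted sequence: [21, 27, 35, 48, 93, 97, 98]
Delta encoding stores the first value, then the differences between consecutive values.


First value: 21
Deltas:
  27 - 21 = 6
  35 - 27 = 8
  48 - 35 = 13
  93 - 48 = 45
  97 - 93 = 4
  98 - 97 = 1


Delta encoded: [21, 6, 8, 13, 45, 4, 1]


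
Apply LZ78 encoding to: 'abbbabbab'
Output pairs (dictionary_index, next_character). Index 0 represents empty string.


LZ78 encoding steps:
Dictionary: {0: ''}
Step 1: w='' (idx 0), next='a' -> output (0, 'a'), add 'a' as idx 1
Step 2: w='' (idx 0), next='b' -> output (0, 'b'), add 'b' as idx 2
Step 3: w='b' (idx 2), next='b' -> output (2, 'b'), add 'bb' as idx 3
Step 4: w='a' (idx 1), next='b' -> output (1, 'b'), add 'ab' as idx 4
Step 5: w='b' (idx 2), next='a' -> output (2, 'a'), add 'ba' as idx 5
Step 6: w='b' (idx 2), end of input -> output (2, '')


Encoded: [(0, 'a'), (0, 'b'), (2, 'b'), (1, 'b'), (2, 'a'), (2, '')]


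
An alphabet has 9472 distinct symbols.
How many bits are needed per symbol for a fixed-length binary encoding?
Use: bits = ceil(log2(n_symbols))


log2(9472) = 13.2095
Bracket: 2^13 = 8192 < 9472 <= 2^14 = 16384
So ceil(log2(9472)) = 14

bits = ceil(log2(9472)) = ceil(13.2095) = 14 bits


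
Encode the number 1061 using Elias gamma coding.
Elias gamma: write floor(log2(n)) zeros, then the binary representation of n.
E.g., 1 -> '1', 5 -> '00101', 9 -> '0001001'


num_bits = floor(log2(1061)) + 1 = 11
leading_zeros = num_bits - 1 = 10
binary(1061) = 10000100101

Elias gamma(1061) = '0000000000' + '10000100101' = 000000000010000100101 (21 bits)


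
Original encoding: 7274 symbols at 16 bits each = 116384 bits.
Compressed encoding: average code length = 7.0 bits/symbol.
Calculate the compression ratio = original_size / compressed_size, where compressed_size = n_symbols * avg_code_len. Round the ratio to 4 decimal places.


original_size = n_symbols * orig_bits = 7274 * 16 = 116384 bits
compressed_size = n_symbols * avg_code_len = 7274 * 7.0 = 50918.0 bits
ratio = original_size / compressed_size = 116384 / 50918.0 = 2.2857

Compression ratio = 2.2857


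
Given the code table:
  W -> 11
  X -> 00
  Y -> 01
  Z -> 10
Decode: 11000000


Decoding:
11 -> W
00 -> X
00 -> X
00 -> X


Result: WXXX


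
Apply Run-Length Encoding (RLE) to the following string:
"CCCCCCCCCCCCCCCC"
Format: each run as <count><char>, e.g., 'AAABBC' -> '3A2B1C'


Scanning runs left to right:
  i=0: run of 'C' x 16 -> '16C'

RLE = 16C


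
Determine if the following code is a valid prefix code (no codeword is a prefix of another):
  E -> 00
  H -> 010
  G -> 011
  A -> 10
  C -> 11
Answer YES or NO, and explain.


Checking each pair (does one codeword prefix another?):
  E='00' vs H='010': no prefix
  E='00' vs G='011': no prefix
  E='00' vs A='10': no prefix
  E='00' vs C='11': no prefix
  H='010' vs E='00': no prefix
  H='010' vs G='011': no prefix
  H='010' vs A='10': no prefix
  H='010' vs C='11': no prefix
  G='011' vs E='00': no prefix
  G='011' vs H='010': no prefix
  G='011' vs A='10': no prefix
  G='011' vs C='11': no prefix
  A='10' vs E='00': no prefix
  A='10' vs H='010': no prefix
  A='10' vs G='011': no prefix
  A='10' vs C='11': no prefix
  C='11' vs E='00': no prefix
  C='11' vs H='010': no prefix
  C='11' vs G='011': no prefix
  C='11' vs A='10': no prefix
No violation found over all pairs.

YES -- this is a valid prefix code. No codeword is a prefix of any other codeword.


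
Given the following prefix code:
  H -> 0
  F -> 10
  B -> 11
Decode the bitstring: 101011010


Decoding step by step:
Bits 10 -> F
Bits 10 -> F
Bits 11 -> B
Bits 0 -> H
Bits 10 -> F


Decoded message: FFBHF


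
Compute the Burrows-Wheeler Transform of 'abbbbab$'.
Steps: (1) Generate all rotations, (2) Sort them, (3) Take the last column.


Rotations (sorted):
  0: $abbbbab -> last char: b
  1: ab$abbbb -> last char: b
  2: abbbbab$ -> last char: $
  3: b$abbbba -> last char: a
  4: bab$abbb -> last char: b
  5: bbab$abb -> last char: b
  6: bbbab$ab -> last char: b
  7: bbbbab$a -> last char: a


BWT = bb$abbba


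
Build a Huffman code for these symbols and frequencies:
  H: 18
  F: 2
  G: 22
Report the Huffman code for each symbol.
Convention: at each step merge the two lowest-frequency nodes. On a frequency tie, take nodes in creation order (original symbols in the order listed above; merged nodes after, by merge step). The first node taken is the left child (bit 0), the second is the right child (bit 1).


Huffman tree construction:
Step 1: Merge F(2) + H(18) = 20
Step 2: Merge (F+H)(20) + G(22) = 42
Read each symbol's code off the tree from the root (left child = 0, right child = 1).

Codes:
  H: 01 (length 2)
  F: 00 (length 2)
  G: 1 (length 1)
Average code length: 62/42 = 1.4762 bits/symbol


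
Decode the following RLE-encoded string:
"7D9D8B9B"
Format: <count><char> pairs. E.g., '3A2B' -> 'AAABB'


Expanding each <count><char> pair:
  7D -> 'DDDDDDD'
  9D -> 'DDDDDDDDD'
  8B -> 'BBBBBBBB'
  9B -> 'BBBBBBBBB'

Decoded = DDDDDDDDDDDDDDDDBBBBBBBBBBBBBBBBB


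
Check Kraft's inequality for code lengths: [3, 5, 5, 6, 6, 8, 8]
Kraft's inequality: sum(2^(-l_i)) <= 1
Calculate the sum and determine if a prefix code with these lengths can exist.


Sum = 2^(-3) + 2^(-5) + 2^(-5) + 2^(-6) + 2^(-6) + 2^(-8) + 2^(-8)
    = 0.125 + 0.03125 + 0.03125 + 0.015625 + 0.015625 + 0.00390625 + 0.00390625
    = 58/256 = 0.2265625
Since 0.2265625 <= 1, Kraft's inequality IS satisfied.
A prefix code with these lengths CAN exist.

Kraft sum = 0.2265625. Satisfied.


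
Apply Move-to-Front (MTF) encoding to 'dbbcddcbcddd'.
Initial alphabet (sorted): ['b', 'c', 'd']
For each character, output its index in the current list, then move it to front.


MTF encoding:
'd': index 2 in ['b', 'c', 'd'] -> ['d', 'b', 'c']
'b': index 1 in ['d', 'b', 'c'] -> ['b', 'd', 'c']
'b': index 0 in ['b', 'd', 'c'] -> ['b', 'd', 'c']
'c': index 2 in ['b', 'd', 'c'] -> ['c', 'b', 'd']
'd': index 2 in ['c', 'b', 'd'] -> ['d', 'c', 'b']
'd': index 0 in ['d', 'c', 'b'] -> ['d', 'c', 'b']
'c': index 1 in ['d', 'c', 'b'] -> ['c', 'd', 'b']
'b': index 2 in ['c', 'd', 'b'] -> ['b', 'c', 'd']
'c': index 1 in ['b', 'c', 'd'] -> ['c', 'b', 'd']
'd': index 2 in ['c', 'b', 'd'] -> ['d', 'c', 'b']
'd': index 0 in ['d', 'c', 'b'] -> ['d', 'c', 'b']
'd': index 0 in ['d', 'c', 'b'] -> ['d', 'c', 'b']


Output: [2, 1, 0, 2, 2, 0, 1, 2, 1, 2, 0, 0]


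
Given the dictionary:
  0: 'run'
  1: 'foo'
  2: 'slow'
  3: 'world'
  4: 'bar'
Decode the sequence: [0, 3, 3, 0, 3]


Look up each index in the dictionary:
  0 -> 'run'
  3 -> 'world'
  3 -> 'world'
  0 -> 'run'
  3 -> 'world'

Decoded: "run world world run world"


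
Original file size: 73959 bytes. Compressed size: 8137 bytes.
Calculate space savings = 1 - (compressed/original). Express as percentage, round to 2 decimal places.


ratio = compressed/original = 8137/73959 = 0.11002
savings = 1 - ratio = 1 - 0.11002 = 0.88998
as a percentage: 0.88998 * 100 = 89.0%

Space savings = 1 - 8137/73959 = 89.0%


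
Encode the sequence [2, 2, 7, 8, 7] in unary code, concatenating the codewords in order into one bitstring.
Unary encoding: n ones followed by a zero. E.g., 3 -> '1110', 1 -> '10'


Encode each number as n ones followed by a terminating 0:
  2 -> 110 (3 bits)
  2 -> 110 (3 bits)
  7 -> 11111110 (8 bits)
  8 -> 111111110 (9 bits)
  7 -> 11111110 (8 bits)
Total length = 3 + 3 + 8 + 9 + 8 = 31 bits.

Unary([2, 2, 7, 8, 7]) = 1101101111111011111111011111110 (31 bits)


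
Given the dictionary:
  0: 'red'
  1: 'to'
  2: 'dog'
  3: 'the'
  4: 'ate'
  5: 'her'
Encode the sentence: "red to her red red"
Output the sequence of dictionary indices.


Look up each word in the dictionary:
  'red' -> 0
  'to' -> 1
  'her' -> 5
  'red' -> 0
  'red' -> 0

Encoded: [0, 1, 5, 0, 0]
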